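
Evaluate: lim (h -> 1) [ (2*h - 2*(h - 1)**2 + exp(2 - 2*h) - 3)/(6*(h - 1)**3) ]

-2/9

Direct substitution gives 0/0.
Apply L'Hôpital: lim (-4*h - 2*e^(2 - 2*h) + 6)/(18*(h - 1)^2), still 0/0.
Apply L'Hôpital: lim (4*e^(2 - 2*h) - 4)/(36*h - 36), still 0/0.
After 3 applications of L'Hôpital's rule the quotient is (-8*e^(2 - 2*h))/(36); substituting h = 1 gives -2/9.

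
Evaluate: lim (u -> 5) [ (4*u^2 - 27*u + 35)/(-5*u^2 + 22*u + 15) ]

At u = 5 both the top and bottom vanish — a removable singularity. Factoring out (u - 5) from each leaves (4*u - 7)/(-5*u - 3), which at u = 5 equals -13/28.

-13/28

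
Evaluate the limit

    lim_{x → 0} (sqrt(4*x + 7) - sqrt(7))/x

A 0/0 form; rationalise with √(7 + 4x) + √7. This collapses the numerator to 4x, leaving 4/(√(7 + 4x) + √7) → 4/(2√7) = 2*√(7)/7.

2*√(7)/7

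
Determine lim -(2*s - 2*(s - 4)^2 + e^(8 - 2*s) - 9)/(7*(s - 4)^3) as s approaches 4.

Direct substitution gives 0/0.
Apply L'Hôpital: lim (-4*s - 2*e^(8 - 2*s) + 18)/(-21*(s - 4)^2), still 0/0.
Apply L'Hôpital: lim (4*e^(8 - 2*s) - 4)/(168 - 42*s), still 0/0.
After 3 applications of L'Hôpital's rule the quotient is (-8*e^(8 - 2*s))/(-42); substituting s = 4 gives 4/21.

4/21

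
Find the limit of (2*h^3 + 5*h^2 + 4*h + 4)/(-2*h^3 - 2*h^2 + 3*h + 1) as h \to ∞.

Numerator and denominator both have degree 3.
Dividing every term by h^3, all lower-order terms vanish and the limit is the ratio of leading coefficients, 2/(-2) = -1.

-1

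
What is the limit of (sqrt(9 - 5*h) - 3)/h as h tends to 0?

-5/6

A 0/0 form; rationalise with √(9 - 5h) + √9. This collapses the numerator to -5h, leaving -5/(√(9 - 5h) + √9) → -5/(2√9) = -5/6.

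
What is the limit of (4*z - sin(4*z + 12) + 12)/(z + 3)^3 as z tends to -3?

32/3

Direct substitution gives 0/0.
Apply L'Hôpital: lim (4 - 4*cos(4*z + 12))/(3*(z + 3)^2), still 0/0.
Apply L'Hôpital: lim (16*sin(4*z + 12))/(6*z + 18), still 0/0.
After 3 applications of L'Hôpital's rule the quotient is (64*cos(4*z + 12))/(6); substituting z = -3 gives 32/3.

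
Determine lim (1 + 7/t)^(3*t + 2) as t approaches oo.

Write it as [(1 + 7/t)^t]^(3) · (1 + 7/t)^(2). The bracketed term tends to e^(7) and the second factor to 1, so the limit is e^(21).

e^(21)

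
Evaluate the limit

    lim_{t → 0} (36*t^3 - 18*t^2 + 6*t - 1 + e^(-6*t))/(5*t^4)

Direct substitution gives 0/0.
Apply L'Hôpital: lim (108*t^2 - 36*t + 6 - 6*e^(-6*t))/(20*t^3), still 0/0.
Apply L'Hôpital: lim (216*t - 36 + 36*e^(-6*t))/(60*t^2), still 0/0.
Apply L'Hôpital: lim (216 - 216*e^(-6*t))/(120*t), still 0/0.
After 4 applications of L'Hôpital's rule the quotient is (1296*e^(-6*t))/(120); substituting t = 0 gives 54/5.

54/5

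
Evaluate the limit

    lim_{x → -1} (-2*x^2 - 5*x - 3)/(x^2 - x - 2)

1/3

Since x = -1 makes numerator and denominator zero, (x + 1) divides both.
Cancelling it gives (-2*x - 3)/(x - 2); now plug in x = -1 to get 1/3.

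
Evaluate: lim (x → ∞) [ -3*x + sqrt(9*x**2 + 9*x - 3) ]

This has the form ∞ − ∞. Multiply and divide by the conjugate √(9*x^2 + 9*x - 3) + 3x.
That gives (9x - 3) / (√(9*x^2 + 9*x - 3) + 3x).
Divide numerator and denominator by x: the limit is 9/(2·3) = 3/2.

3/2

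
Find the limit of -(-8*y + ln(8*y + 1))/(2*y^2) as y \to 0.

Direct substitution gives 0/0.
Apply L'Hôpital: lim (-8 + 8/(8*y + 1))/(-4*y), still 0/0.
After 2 applications of L'Hôpital's rule the quotient is (-64/(8*y + 1)^2)/(-4); substituting y = 0 gives 16.

16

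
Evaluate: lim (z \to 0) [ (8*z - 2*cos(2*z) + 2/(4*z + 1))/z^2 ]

Substitution gives 0/0; apply L'Hôpital's rule 2 times.
After differentiating numerator and denominator 2 times the quotient is (8*cos(2*z) + 64/(4*z + 1)^3)/(2); at z = 0 this is 36.

36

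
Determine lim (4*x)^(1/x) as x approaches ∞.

Base → ∞ and exponent → 0: an ∞^0 form.
Take logs: (1/x)·ln(4·x^1) = (ln 4 + 1·ln x)/x → 0.
So the limit is e^0 = 1.

1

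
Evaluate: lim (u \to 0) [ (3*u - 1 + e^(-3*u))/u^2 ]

9/2

Direct substitution gives 0/0.
Apply L'Hôpital: lim (3 - 3*e^(-3*u))/(2*u), still 0/0.
After 2 applications of L'Hôpital's rule the quotient is (9*e^(-3*u))/(2); substituting u = 0 gives 9/2.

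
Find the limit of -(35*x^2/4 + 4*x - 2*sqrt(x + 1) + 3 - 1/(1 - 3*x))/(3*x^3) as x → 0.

217/24

Substitution gives 0/0; apply L'Hôpital's rule 3 times.
After differentiating numerator and denominator 3 times the quotient is (-162/(3*x - 1)^4 - 3/(4*(x + 1)^(5/2)))/(-18); at x = 0 this is 217/24.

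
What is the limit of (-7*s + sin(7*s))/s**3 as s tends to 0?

-343/6

Direct substitution gives 0/0.
Apply L'Hôpital: lim (7*cos(7*s) - 7)/(3*s^2), still 0/0.
Apply L'Hôpital: lim (-49*sin(7*s))/(6*s), still 0/0.
After 3 applications of L'Hôpital's rule the quotient is (-343*cos(7*s))/(6); substituting s = 0 gives -343/6.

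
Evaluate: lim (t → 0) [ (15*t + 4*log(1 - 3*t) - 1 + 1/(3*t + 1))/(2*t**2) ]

-9/2

Substitution gives 0/0 (the numerator vanishes to order 2).
Expand each term to order t^2: the coefficient of t^2 in 4·ln(1 - 3t) is -18 and in 1/(1 + 3t) is 9.
Lower-order terms cancel with the polynomial part, so the numerator is (-9)·t^2 + o(t^2), and the limit is (-9)/(2) = -9/2.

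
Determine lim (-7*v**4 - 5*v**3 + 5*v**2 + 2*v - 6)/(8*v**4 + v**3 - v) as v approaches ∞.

Numerator and denominator both have degree 4.
Dividing every term by v^4, all lower-order terms vanish and the limit is the ratio of leading coefficients, -7/(8) = -7/8.

-7/8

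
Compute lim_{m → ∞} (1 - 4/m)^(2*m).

e^(-8)

The base → 1 and the exponent → ∞: a 1^∞ form.
Take logarithms: (2m)·ln(1 - 4/m). Since ln(1+u) ~ u for small u, this behaves like (2m)·(-4/m) → -8.
So the limit is e^(-8).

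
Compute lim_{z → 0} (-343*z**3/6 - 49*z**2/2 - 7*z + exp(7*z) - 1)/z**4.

Direct substitution gives 0/0.
Apply L'Hôpital: lim (-343*z^2/2 - 49*z + 7*e^(7*z) - 7)/(4*z^3), still 0/0.
Apply L'Hôpital: lim (-343*z + 49*e^(7*z) - 49)/(12*z^2), still 0/0.
Apply L'Hôpital: lim (343*e^(7*z) - 343)/(24*z), still 0/0.
After 4 applications of L'Hôpital's rule the quotient is (2401*e^(7*z))/(24); substituting z = 0 gives 2401/24.

2401/24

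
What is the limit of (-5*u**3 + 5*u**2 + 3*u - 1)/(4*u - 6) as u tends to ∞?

The numerator has higher degree (3 > 1); the quotient behaves like (-5/(4))·u^2 for large |u|.
As u → +∞ this diverges to -∞.

-∞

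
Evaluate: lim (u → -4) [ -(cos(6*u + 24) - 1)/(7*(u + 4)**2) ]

18/7

Direct substitution gives 0/0.
Apply L'Hôpital: lim (-6*sin(6*u + 24))/(-14*u - 56), still 0/0.
After 2 applications of L'Hôpital's rule the quotient is (-36*cos(6*u + 24))/(-14); substituting u = -4 gives 18/7.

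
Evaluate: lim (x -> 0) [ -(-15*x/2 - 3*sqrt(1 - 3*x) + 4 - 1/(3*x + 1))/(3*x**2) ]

15/8

Substitution gives 0/0 (the numerator vanishes to order 2).
Expand each term to order x^2: the coefficient of x^2 in −1/(1 + 3x) is -9 and in -3·√(1 - 3x) is 27/8.
Lower-order terms cancel with the polynomial part, so the numerator is (-45/8)·x^2 + o(x^2), and the limit is (-45/8)/(-3) = 15/8.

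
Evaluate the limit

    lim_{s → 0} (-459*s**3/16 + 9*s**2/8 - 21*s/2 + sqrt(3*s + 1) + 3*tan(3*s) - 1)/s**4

Substitution gives 0/0; apply L'Hôpital's rule 4 times.
After differentiating numerator and denominator 4 times the quotient is (5832*tan(3*s)^3/cos(3*s)^2 + 3888*tan(3*s)/cos(3*s)^2 - 1215/(16*(3*s + 1)^(7/2)))/(24); at s = 0 this is -405/128.

-405/128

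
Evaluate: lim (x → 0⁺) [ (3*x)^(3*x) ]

Base → 0⁺ and exponent → 0⁺: a 0^0 form.
Take logs: 3x·ln(3x). This is 0·(−∞); rewriting as ln(3x)/(1/(3x)) and applying L'Hôpital gives 0.
Hence the limit is e^0 = 1.

1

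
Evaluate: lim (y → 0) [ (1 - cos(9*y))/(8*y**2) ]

Substitution gives 0/0.
Use (1 − cos u)/u² → 1/2 with u = 9y: the limit is 9²/(2·8) = 81/16.

81/16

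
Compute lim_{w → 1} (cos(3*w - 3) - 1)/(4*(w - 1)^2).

-9/8

Direct substitution gives 0/0.
Apply L'Hôpital: lim (-3*sin(3*w - 3))/(8*w - 8), still 0/0.
After 2 applications of L'Hôpital's rule the quotient is (-9*cos(3*w - 3))/(8); substituting w = 1 gives -9/8.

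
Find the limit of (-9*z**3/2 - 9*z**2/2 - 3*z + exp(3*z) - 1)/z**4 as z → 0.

27/8

Direct substitution gives 0/0.
Apply L'Hôpital: lim (-27*z^2/2 - 9*z + 3*e^(3*z) - 3)/(4*z^3), still 0/0.
Apply L'Hôpital: lim (-27*z + 9*e^(3*z) - 9)/(12*z^2), still 0/0.
Apply L'Hôpital: lim (27*e^(3*z) - 27)/(24*z), still 0/0.
After 4 applications of L'Hôpital's rule the quotient is (81*e^(3*z))/(24); substituting z = 0 gives 27/8.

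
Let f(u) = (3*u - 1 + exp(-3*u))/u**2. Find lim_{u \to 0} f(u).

Direct substitution gives 0/0.
Apply L'Hôpital: lim (3 - 3*e^(-3*u))/(2*u), still 0/0.
After 2 applications of L'Hôpital's rule the quotient is (9*e^(-3*u))/(2); substituting u = 0 gives 9/2.

9/2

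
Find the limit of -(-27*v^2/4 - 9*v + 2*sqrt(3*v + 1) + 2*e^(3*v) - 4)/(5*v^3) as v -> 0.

-99/40

Substitution gives 0/0 (the numerator vanishes to order 3).
Expand each term to order v^3: the coefficient of v^3 in 2·√(1 + 3v) is 27/8 and in 2·e^(3v) is 9.
Lower-order terms cancel with the polynomial part, so the numerator is (99/8)·v^3 + o(v^3), and the limit is (99/8)/(-5) = -99/40.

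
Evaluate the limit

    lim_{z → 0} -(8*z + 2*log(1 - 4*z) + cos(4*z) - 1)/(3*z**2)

Substitution gives 0/0; apply L'Hôpital's rule 2 times.
After differentiating numerator and denominator 2 times the quotient is (-16*cos(4*z) - 32/(4*z - 1)^2)/(-6); at z = 0 this is 8.

8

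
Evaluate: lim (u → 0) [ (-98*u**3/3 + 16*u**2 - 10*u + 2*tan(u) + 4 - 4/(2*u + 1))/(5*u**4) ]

Substitution gives 0/0 (the numerator vanishes to order 4).
Expand each term to order u^4: the coefficient of u^4 in -4·1/(1 + 2u) is -64 and in 2·tan(u) is 0.
Lower-order terms cancel with the polynomial part, so the numerator is (-64)·u^4 + o(u^4), and the limit is (-64)/(5) = -64/5.

-64/5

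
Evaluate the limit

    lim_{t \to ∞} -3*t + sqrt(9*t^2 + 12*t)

This has the form ∞ − ∞. Multiply and divide by the conjugate √(9*t^2 + 12*t) + 3t.
That gives (12t) / (√(9*t^2 + 12*t) + 3t).
Divide numerator and denominator by t: the limit is 12/(2·3) = 2.

2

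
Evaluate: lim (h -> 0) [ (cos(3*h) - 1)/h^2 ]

Direct substitution gives 0/0.
Apply L'Hôpital: lim (-3*sin(3*h))/(2*h), still 0/0.
After 2 applications of L'Hôpital's rule the quotient is (-9*cos(3*h))/(2); substituting h = 0 gives -9/2.

-9/2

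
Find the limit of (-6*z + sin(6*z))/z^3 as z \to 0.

-36

Direct substitution gives 0/0.
Apply L'Hôpital: lim (6*cos(6*z) - 6)/(3*z^2), still 0/0.
Apply L'Hôpital: lim (-36*sin(6*z))/(6*z), still 0/0.
After 3 applications of L'Hôpital's rule the quotient is (-216*cos(6*z))/(6); substituting z = 0 gives -36.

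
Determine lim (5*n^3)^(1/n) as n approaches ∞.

1

Base → ∞ and exponent → 0: an ∞^0 form.
Take logs: (1/n)·ln(5·n^3) = (ln 5 + 3·ln n)/n → 0.
So the limit is e^0 = 1.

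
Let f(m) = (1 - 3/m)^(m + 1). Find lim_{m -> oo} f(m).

The base → 1 and the exponent → ∞: a 1^∞ form.
Take logarithms: (m + 1)·ln(1 - 3/m). Since ln(1+u) ~ u for small u, this behaves like (m)·(-3/m) → -3.
So the limit is e^(-3).

e^(-3)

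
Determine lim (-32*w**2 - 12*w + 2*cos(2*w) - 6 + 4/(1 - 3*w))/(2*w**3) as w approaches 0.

54

Substitution gives 0/0; apply L'Hôpital's rule 3 times.
After differentiating numerator and denominator 3 times the quotient is (16*sin(2*w) + 648/(3*w - 1)^4)/(12); at w = 0 this is 54.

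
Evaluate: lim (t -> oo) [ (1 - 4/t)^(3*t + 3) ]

Let L be the limit and take ln: ln L = lim (3t + 3)·ln(1 - 4/t) = lim (3t + 3)·(-4/t + O(1/t²)) = -12.
Hence L = e^(-12).

e^(-12)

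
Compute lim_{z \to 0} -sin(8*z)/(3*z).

-8/3

Substitution gives 0/0.
Write it as (8/(-3))·sin(8z)/(8z); since sin(u)/u → 1, the limit is -8/3.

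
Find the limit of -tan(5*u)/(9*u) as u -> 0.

Substitution gives 0/0.
Since tan(θ)/θ → 1 as θ → 0, tan(5u)/(5u) → 1 and the limit is 5/(-9) = -5/9.

-5/9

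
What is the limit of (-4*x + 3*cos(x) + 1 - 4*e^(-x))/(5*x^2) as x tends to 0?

Substitution gives 0/0 (the numerator vanishes to order 2).
Expand each term to order x^2: the coefficient of x^2 in -4·e^(-x) is -2 and in 3·cos(x) is -3/2.
Lower-order terms cancel with the polynomial part, so the numerator is (-7/2)·x^2 + o(x^2), and the limit is (-7/2)/(5) = -7/10.

-7/10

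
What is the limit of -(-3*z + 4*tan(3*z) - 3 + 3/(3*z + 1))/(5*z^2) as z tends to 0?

Substitution gives 0/0; apply L'Hôpital's rule 2 times.
After differentiating numerator and denominator 2 times the quotient is (72*tan(3*z)/cos(3*z)^2 + 54/(3*z + 1)^3)/(-10); at z = 0 this is -27/5.

-27/5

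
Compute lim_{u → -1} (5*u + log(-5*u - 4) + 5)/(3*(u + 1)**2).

Direct substitution gives 0/0.
Apply L'Hôpital: lim (5 - 5/(-5*u - 4))/(6*u + 6), still 0/0.
After 2 applications of L'Hôpital's rule the quotient is (-25/(-5*u - 4)^2)/(6); substituting u = -1 gives -25/6.

-25/6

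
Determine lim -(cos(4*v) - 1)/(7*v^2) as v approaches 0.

8/7

Direct substitution gives 0/0.
Apply L'Hôpital: lim (-4*sin(4*v))/(-14*v), still 0/0.
After 2 applications of L'Hôpital's rule the quotient is (-16*cos(4*v))/(-14); substituting v = 0 gives 8/7.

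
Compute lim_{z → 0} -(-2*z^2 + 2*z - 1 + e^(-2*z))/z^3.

4/3

Direct substitution gives 0/0.
Apply L'Hôpital: lim (-4*z + 2 - 2*e^(-2*z))/(-3*z^2), still 0/0.
Apply L'Hôpital: lim (-4 + 4*e^(-2*z))/(-6*z), still 0/0.
After 3 applications of L'Hôpital's rule the quotient is (-8*e^(-2*z))/(-6); substituting z = 0 gives 4/3.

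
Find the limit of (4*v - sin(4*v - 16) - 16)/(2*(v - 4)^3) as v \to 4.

Direct substitution gives 0/0.
Apply L'Hôpital: lim (4 - 4*cos(4*v - 16))/(6*(v - 4)^2), still 0/0.
Apply L'Hôpital: lim (16*sin(4*v - 16))/(12*v - 48), still 0/0.
After 3 applications of L'Hôpital's rule the quotient is (64*cos(4*v - 16))/(12); substituting v = 4 gives 16/3.

16/3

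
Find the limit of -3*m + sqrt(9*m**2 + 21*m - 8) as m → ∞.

7/2

This has the form ∞ − ∞. Multiply and divide by the conjugate √(9*m^2 + 21*m - 8) + 3m.
That gives (21m - 8) / (√(9*m^2 + 21*m - 8) + 3m).
Divide numerator and denominator by m: the limit is 21/(2·3) = 7/2.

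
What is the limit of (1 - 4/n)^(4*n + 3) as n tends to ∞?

e^(-16)

Write it as [(1 - 4/n)^n]^(4) · (1 - 4/n)^(3). The bracketed term tends to e^(-4) and the second factor to 1, so the limit is e^(-16).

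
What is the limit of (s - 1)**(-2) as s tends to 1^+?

∞

As s → 1⁺, (s - 1) → 0⁺, so (s - 1)^2 → 0⁺ and 1/(s - 1)^2 → ∞.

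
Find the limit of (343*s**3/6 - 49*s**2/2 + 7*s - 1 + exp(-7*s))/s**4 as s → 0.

2401/24

Direct substitution gives 0/0.
Apply L'Hôpital: lim (343*s^2/2 - 49*s + 7 - 7*e^(-7*s))/(4*s^3), still 0/0.
Apply L'Hôpital: lim (343*s - 49 + 49*e^(-7*s))/(12*s^2), still 0/0.
Apply L'Hôpital: lim (343 - 343*e^(-7*s))/(24*s), still 0/0.
After 4 applications of L'Hôpital's rule the quotient is (2401*e^(-7*s))/(24); substituting s = 0 gives 2401/24.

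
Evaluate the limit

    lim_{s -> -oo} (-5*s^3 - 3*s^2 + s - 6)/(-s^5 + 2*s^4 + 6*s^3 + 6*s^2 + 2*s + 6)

The denominator has degree 5 and the numerator degree 3. Dividing numerator and denominator by s^5 sends every term to 0 except the leading denominator term, so the limit is 0.

0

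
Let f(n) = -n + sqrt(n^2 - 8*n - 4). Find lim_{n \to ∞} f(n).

-4

This has the form ∞ − ∞. Multiply and divide by the conjugate √(n^2 - 8*n - 4) + n.
That gives (-8n - 4) / (√(n^2 - 8*n - 4) + n).
Divide numerator and denominator by n: the limit is -8/(2·1) = -4.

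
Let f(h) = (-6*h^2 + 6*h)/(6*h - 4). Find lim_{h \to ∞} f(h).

-∞

The numerator has higher degree (2 > 1); the quotient behaves like (-6/(6))·h^1 for large |h|.
As h → +∞ this diverges to -∞.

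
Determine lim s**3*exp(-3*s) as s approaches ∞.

0

Write as s^3/e^{3s}, an ∞/∞ form.
Exponential growth dominates any polynomial, so repeated L'Hôpital (or the standard result) gives 0.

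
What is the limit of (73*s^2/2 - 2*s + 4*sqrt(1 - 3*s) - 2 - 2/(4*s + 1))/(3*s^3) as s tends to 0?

Substitution gives 0/0 (the numerator vanishes to order 3).
Expand each term to order s^3: the coefficient of s^3 in 4·√(1 - 3s) is -27/4 and in -2·1/(1 + 4s) is 128.
Lower-order terms cancel with the polynomial part, so the numerator is (485/4)·s^3 + o(s^3), and the limit is (485/4)/(3) = 485/12.

485/12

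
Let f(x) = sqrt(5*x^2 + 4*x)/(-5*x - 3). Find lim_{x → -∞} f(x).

√(5)/5

For large |x|, √(5*x^2 + 4*x) ≈ √5·|x| and the denominator ≈ -5x.
Since x → −∞, |x| = −x, giving −√5/(-5) = √(5)/5.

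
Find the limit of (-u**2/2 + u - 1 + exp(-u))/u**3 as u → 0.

-1/6

Direct substitution gives 0/0.
Apply L'Hôpital: lim (-u + 1 - e^(-u))/(3*u^2), still 0/0.
Apply L'Hôpital: lim (-1 + e^(-u))/(6*u), still 0/0.
After 3 applications of L'Hôpital's rule the quotient is (-e^(-u))/(6); substituting u = 0 gives -1/6.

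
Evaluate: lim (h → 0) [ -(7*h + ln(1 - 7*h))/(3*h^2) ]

49/6

Direct substitution gives 0/0.
Apply L'Hôpital: lim (7 - 7/(1 - 7*h))/(-6*h), still 0/0.
After 2 applications of L'Hôpital's rule the quotient is (-49/(1 - 7*h)^2)/(-6); substituting h = 0 gives 49/6.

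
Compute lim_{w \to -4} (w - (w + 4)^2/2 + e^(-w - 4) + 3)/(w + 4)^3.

Direct substitution gives 0/0.
Apply L'Hôpital: lim (-w - e^(-w - 4) - 3)/(3*(w + 4)^2), still 0/0.
Apply L'Hôpital: lim (e^(-w - 4) - 1)/(6*w + 24), still 0/0.
After 3 applications of L'Hôpital's rule the quotient is (-e^(-w - 4))/(6); substituting w = -4 gives -1/6.

-1/6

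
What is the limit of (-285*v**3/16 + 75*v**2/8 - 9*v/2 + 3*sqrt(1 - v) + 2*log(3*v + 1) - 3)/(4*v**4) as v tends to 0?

Substitution gives 0/0; apply L'Hôpital's rule 4 times.
After differentiating numerator and denominator 4 times the quotient is (-972/(3*v + 1)^4 - 45/(16*(1 - v)^(7/2)))/(96); at v = 0 this is -5199/512.

-5199/512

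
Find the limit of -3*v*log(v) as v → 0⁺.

This is a 0·(−∞) form. Rewrite as -3·ln(v) / v^(−1) and apply L'Hôpital:
the derivative quotient is -3·(1/v) / (−1·v^(−2)) = (3/1)·v^1 → 0.

0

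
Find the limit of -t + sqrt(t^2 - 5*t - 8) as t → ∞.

An ∞ − ∞ form. Rationalising with the conjugate, the difference becomes (-5t - 8) / (√(t^2 - 5*t - 8) + t).
For large t the denominator behaves like 2·t, so the quotient tends to -5/2 = -5/2.

-5/2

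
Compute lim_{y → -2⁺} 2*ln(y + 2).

As y → -2⁺, y + 2 → 0⁺ and ln(y + 2) → −∞.
Multiplying by 2 gives -∞.

-∞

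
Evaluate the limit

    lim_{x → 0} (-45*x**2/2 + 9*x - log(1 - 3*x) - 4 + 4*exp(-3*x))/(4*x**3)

-9/4

Substitution gives 0/0 (the numerator vanishes to order 3).
Expand each term to order x^3: the coefficient of x^3 in 4·e^(-3x) is -18 and in −ln(1 - 3x) is 9.
Lower-order terms cancel with the polynomial part, so the numerator is (-9)·x^3 + o(x^3), and the limit is (-9)/(4) = -9/4.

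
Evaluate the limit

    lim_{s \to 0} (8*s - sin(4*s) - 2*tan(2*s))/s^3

16/3

Substitution gives 0/0; apply L'Hôpital's rule 3 times.
After differentiating numerator and denominator 3 times the quotient is (64*cos(4*s) - 96*tan(2*s)^4 - 128*tan(2*s)^2 - 32)/(6); at s = 0 this is 16/3.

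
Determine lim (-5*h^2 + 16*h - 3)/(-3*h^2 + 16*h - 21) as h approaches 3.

Since h = 3 makes numerator and denominator zero, (h - 3) divides both.
Cancelling it gives (1 - 5*h)/(7 - 3*h); now plug in h = 3 to get 7.

7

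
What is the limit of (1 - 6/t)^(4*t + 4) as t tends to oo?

Let L be the limit and take ln: ln L = lim (4t + 4)·ln(1 - 6/t) = lim (4t + 4)·(-6/t + O(1/t²)) = -24.
Hence L = e^(-24).

e^(-24)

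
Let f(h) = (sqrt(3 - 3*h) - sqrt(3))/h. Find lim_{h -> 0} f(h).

-√(3)/2

A 0/0 form; rationalise with √(3 - 3h) + √3. This collapses the numerator to -3h, leaving -3/(√(3 - 3h) + √3) → -3/(2√3) = -√(3)/2.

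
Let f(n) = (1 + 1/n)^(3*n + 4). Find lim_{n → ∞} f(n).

The base → 1 and the exponent → ∞: a 1^∞ form.
Take logarithms: (3n + 4)·ln(1 + 1/n). Since ln(1+u) ~ u for small u, this behaves like (3n)·(1/n) → 3.
So the limit is e^(3).

e^(3)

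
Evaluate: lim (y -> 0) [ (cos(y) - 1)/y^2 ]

Direct substitution gives 0/0.
Apply L'Hôpital: lim (-sin(y))/(2*y), still 0/0.
After 2 applications of L'Hôpital's rule the quotient is (-cos(y))/(2); substituting y = 0 gives -1/2.

-1/2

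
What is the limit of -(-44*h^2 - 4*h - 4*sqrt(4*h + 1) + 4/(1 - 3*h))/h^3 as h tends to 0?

-92

Substitution gives 0/0; apply L'Hôpital's rule 3 times.
After differentiating numerator and denominator 3 times the quotient is (-96/(4*h + 1)^(5/2) + 648/(3*h - 1)^4)/(-6); at h = 0 this is -92.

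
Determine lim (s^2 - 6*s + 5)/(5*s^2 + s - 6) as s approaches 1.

Direct substitution gives 0/0, so factor. Both numerator and denominator have (s - 1) as a factor.
After cancelling, the expression reduces to (s - 5)/(5*s + 6).
Substituting s = 1 gives -4/11.

-4/11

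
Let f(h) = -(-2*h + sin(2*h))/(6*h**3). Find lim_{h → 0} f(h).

Direct substitution gives 0/0.
Apply L'Hôpital: lim (2*cos(2*h) - 2)/(-18*h^2), still 0/0.
Apply L'Hôpital: lim (-4*sin(2*h))/(-36*h), still 0/0.
After 3 applications of L'Hôpital's rule the quotient is (-8*cos(2*h))/(-36); substituting h = 0 gives 2/9.

2/9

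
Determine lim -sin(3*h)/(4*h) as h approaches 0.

Substitution gives 0/0.
Write it as (3/(-4))·sin(3h)/(3h); since sin(u)/u → 1, the limit is -3/4.

-3/4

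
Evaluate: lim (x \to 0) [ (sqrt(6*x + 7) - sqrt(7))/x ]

3*√(7)/7

Substitution gives 0/0. Multiply numerator and denominator by the conjugate √(7 + 6x) + √7.
The numerator becomes (7 + 6x) − 7 = 6x, so the expression simplifies to 6/(√(7 + 6x) + √7).
Letting x → 0 gives 6/(2√7) = 3*√(7)/7.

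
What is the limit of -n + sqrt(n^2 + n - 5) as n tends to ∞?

An ∞ − ∞ form. Rationalising with the conjugate, the difference becomes (n - 5) / (√(n^2 + n - 5) + n).
For large n the denominator behaves like 2·n, so the quotient tends to 1/2 = 1/2.

1/2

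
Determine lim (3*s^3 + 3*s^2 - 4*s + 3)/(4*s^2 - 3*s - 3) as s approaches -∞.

The numerator has higher degree (3 > 2); the quotient behaves like (3/(4))·s^1 for large |s|.
As s → −∞ this diverges to -∞.

-∞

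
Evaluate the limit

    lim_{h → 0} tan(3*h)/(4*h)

3/4

Substitution gives 0/0.
Since tan(u)/u → 1 as u → 0, tan(3h)/(3h) → 1 and the limit is 3/4.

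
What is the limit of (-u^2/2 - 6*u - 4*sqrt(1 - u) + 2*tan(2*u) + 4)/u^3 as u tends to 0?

67/12

Substitution gives 0/0 (the numerator vanishes to order 3).
Expand each term to order u^3: the coefficient of u^3 in 2·tan(2u) is 16/3 and in -4·√(1 - u) is 1/4.
Lower-order terms cancel with the polynomial part, so the numerator is (67/12)·u^3 + o(u^3), and the limit is (67/12)/(1) = 67/12.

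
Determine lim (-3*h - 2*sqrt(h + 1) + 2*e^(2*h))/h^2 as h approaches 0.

Substitution gives 0/0; apply L'Hôpital's rule 2 times.
After differentiating numerator and denominator 2 times the quotient is (8*e^(2*h) + 1/(2*(h + 1)^(3/2)))/(2); at h = 0 this is 17/4.

17/4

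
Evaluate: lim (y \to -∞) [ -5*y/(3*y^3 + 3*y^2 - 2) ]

The denominator has degree 3 and the numerator degree 1. Dividing numerator and denominator by y^3 sends every term to 0 except the leading denominator term, so the limit is 0.

0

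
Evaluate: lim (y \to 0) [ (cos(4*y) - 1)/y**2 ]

Direct substitution gives 0/0.
Apply L'Hôpital: lim (-4*sin(4*y))/(2*y), still 0/0.
After 2 applications of L'Hôpital's rule the quotient is (-16*cos(4*y))/(2); substituting y = 0 gives -8.

-8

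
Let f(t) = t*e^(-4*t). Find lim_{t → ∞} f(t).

Write as t^1/e^{4t}, an ∞/∞ form.
Exponential growth dominates any polynomial, so repeated L'Hôpital (or the standard result) gives 0.

0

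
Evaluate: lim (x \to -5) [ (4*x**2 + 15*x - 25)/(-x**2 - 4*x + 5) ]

-25/6

Since x = -5 makes numerator and denominator zero, (x + 5) divides both.
Cancelling it gives (4*x - 5)/(1 - x); now plug in x = -5 to get -25/6.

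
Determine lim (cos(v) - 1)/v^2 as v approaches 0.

-1/2

Direct substitution gives 0/0.
Apply L'Hôpital: lim (-sin(v))/(2*v), still 0/0.
After 2 applications of L'Hôpital's rule the quotient is (-cos(v))/(2); substituting v = 0 gives -1/2.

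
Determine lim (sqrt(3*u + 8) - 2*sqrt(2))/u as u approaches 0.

3*√(2)/8

A 0/0 form; rationalise with √(8 + 3u) + √8. This collapses the numerator to 3u, leaving 3/(√(8 + 3u) + √8) → 3/(2√8) = 3*√(2)/8.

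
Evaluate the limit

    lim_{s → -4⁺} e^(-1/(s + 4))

0

As s → -4⁺, -1/(s + 4) → −∞, so e^(-1/(s + 4)) → 0.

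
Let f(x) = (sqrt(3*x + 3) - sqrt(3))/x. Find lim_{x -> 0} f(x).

√(3)/2

Substitution gives 0/0. Multiply numerator and denominator by the conjugate √(3 + 3x) + √3.
The numerator becomes (3 + 3x) − 3 = 3x, so the expression simplifies to 3/(√(3 + 3x) + √3).
Letting x → 0 gives 3/(2√3) = √(3)/2.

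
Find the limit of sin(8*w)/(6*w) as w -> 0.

Substitution gives 0/0.
Write it as (8/6)·sin(8w)/(8w); since sin(u)/u → 1, the limit is 4/3.

4/3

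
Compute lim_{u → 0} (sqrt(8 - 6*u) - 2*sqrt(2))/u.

-3*√(2)/4

A 0/0 form; rationalise with √(8 - 6u) + √8. This collapses the numerator to -6u, leaving -6/(√(8 - 6u) + √8) → -6/(2√8) = -3*√(2)/4.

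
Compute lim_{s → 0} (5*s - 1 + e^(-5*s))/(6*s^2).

25/12

Direct substitution gives 0/0.
Apply L'Hôpital: lim (5 - 5*e^(-5*s))/(12*s), still 0/0.
After 2 applications of L'Hôpital's rule the quotient is (25*e^(-5*s))/(12); substituting s = 0 gives 25/12.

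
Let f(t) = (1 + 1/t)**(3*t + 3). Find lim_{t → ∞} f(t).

The base → 1 and the exponent → ∞: a 1^∞ form.
Take logarithms: (3t + 3)·ln(1 + 1/t). Since ln(1+u) ~ u for small u, this behaves like (3t)·(1/t) → 3.
So the limit is e^(3).

e^(3)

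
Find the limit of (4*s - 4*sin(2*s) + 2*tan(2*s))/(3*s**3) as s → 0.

32/9

Substitution gives 0/0; apply L'Hôpital's rule 3 times.
After differentiating numerator and denominator 3 times the quotient is (32*cos(2*s) + 96*tan(2*s)^4 + 128*tan(2*s)^2 + 32)/(18); at s = 0 this is 32/9.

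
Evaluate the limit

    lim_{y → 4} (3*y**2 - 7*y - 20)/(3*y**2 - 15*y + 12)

17/9

At y = 4 both the top and bottom vanish — a removable singularity. Factoring out (y - 4) from each leaves (3*y + 5)/(3*y - 3), which at y = 4 equals 17/9.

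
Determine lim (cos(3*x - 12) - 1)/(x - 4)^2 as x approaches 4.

-9/2

Direct substitution gives 0/0.
Apply L'Hôpital: lim (-3*sin(3*x - 12))/(2*x - 8), still 0/0.
After 2 applications of L'Hôpital's rule the quotient is (-9*cos(3*x - 12))/(2); substituting x = 4 gives -9/2.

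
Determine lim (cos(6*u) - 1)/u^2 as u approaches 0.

-18

Direct substitution gives 0/0.
Apply L'Hôpital: lim (-6*sin(6*u))/(2*u), still 0/0.
After 2 applications of L'Hôpital's rule the quotient is (-36*cos(6*u))/(2); substituting u = 0 gives -18.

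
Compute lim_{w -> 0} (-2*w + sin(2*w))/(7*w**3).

-4/21

Direct substitution gives 0/0.
Apply L'Hôpital: lim (2*cos(2*w) - 2)/(21*w^2), still 0/0.
Apply L'Hôpital: lim (-4*sin(2*w))/(42*w), still 0/0.
After 3 applications of L'Hôpital's rule the quotient is (-8*cos(2*w))/(42); substituting w = 0 gives -4/21.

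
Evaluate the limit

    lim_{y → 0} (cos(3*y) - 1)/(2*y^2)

-9/4

Direct substitution gives 0/0.
Apply L'Hôpital: lim (-3*sin(3*y))/(4*y), still 0/0.
After 2 applications of L'Hôpital's rule the quotient is (-9*cos(3*y))/(4); substituting y = 0 gives -9/4.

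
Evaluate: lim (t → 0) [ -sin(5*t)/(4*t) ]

Substitution gives 0/0.
Write it as (5/(-4))·sin(5t)/(5t); since sin(u)/u → 1, the limit is -5/4.

-5/4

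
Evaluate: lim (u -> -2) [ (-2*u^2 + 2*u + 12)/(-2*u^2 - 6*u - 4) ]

5

Direct substitution gives 0/0, so factor. Both numerator and denominator have (u + 2) as a factor.
After cancelling, the expression reduces to (6 - 2*u)/(-2*u - 2).
Substituting u = -2 gives 5.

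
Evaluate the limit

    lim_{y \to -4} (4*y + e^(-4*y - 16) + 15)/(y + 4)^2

8

Direct substitution gives 0/0.
Apply L'Hôpital: lim (4 - 4*e^(-4*y - 16))/(2*y + 8), still 0/0.
After 2 applications of L'Hôpital's rule the quotient is (16*e^(-4*y - 16))/(2); substituting y = -4 gives 8.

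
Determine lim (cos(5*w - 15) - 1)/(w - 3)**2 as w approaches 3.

Direct substitution gives 0/0.
Apply L'Hôpital: lim (-5*sin(5*w - 15))/(2*w - 6), still 0/0.
After 2 applications of L'Hôpital's rule the quotient is (-25*cos(5*w - 15))/(2); substituting w = 3 gives -25/2.

-25/2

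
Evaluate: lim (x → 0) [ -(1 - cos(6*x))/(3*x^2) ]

Substitution gives 0/0.
Use (1 − cos u)/u² → 1/2 with u = 6x: the limit is 6²/(2·(-3)) = -6.

-6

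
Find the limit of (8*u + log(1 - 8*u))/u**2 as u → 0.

-32

Direct substitution gives 0/0.
Apply L'Hôpital: lim (8 - 8/(1 - 8*u))/(2*u), still 0/0.
After 2 applications of L'Hôpital's rule the quotient is (-64/(1 - 8*u)^2)/(2); substituting u = 0 gives -32.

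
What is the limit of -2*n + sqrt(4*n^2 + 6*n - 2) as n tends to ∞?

This has the form ∞ − ∞. Multiply and divide by the conjugate √(4*n^2 + 6*n - 2) + 2n.
That gives (6n - 2) / (√(4*n^2 + 6*n - 2) + 2n).
Divide numerator and denominator by n: the limit is 6/(2·2) = 3/2.

3/2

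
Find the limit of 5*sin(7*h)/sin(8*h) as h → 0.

35/8

Substitution gives 0/0.
Divide numerator and denominator by h: sin(7h)/h → 7 and sin(8h)/h → 8, so the limit is 5·7/8 = 35/8.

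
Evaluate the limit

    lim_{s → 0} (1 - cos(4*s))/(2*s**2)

Substitution gives 0/0.
Use (1 − cos u)/u² → 1/2 with u = 4s: the limit is 4²/(2·2) = 4.

4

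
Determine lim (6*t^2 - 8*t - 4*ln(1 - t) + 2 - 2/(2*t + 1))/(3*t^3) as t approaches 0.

Substitution gives 0/0; apply L'Hôpital's rule 3 times.
After differentiating numerator and denominator 3 times the quotient is (96/(2*t + 1)^4 - 8/(t - 1)^3)/(18); at t = 0 this is 52/9.

52/9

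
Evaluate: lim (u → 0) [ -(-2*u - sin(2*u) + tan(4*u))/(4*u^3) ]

Substitution gives 0/0 (the numerator vanishes to order 3).
Expand each term to order u^3: the coefficient of u^3 in −sin(2u) is 4/3 and in tan(4u) is 64/3.
Lower-order terms cancel with the polynomial part, so the numerator is (68/3)·u^3 + o(u^3), and the limit is (68/3)/(-4) = -17/3.

-17/3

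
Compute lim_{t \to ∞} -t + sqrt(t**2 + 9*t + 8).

9/2

An ∞ − ∞ form. Rationalising with the conjugate, the difference becomes (9t + 8) / (√(t^2 + 9*t + 8) + t).
For large t the denominator behaves like 2·t, so the quotient tends to 9/2 = 9/2.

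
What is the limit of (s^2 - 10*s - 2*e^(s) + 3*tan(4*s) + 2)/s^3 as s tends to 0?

191/3

Substitution gives 0/0 (the numerator vanishes to order 3).
Expand each term to order s^3: the coefficient of s^3 in -2·e^(s) is -1/3 and in 3·tan(4s) is 64.
Lower-order terms cancel with the polynomial part, so the numerator is (191/3)·s^3 + o(s^3), and the limit is (191/3)/(1) = 191/3.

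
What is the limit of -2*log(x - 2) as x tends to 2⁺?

As x → 2⁺, x - 2 → 0⁺ and ln(x - 2) → −∞.
Multiplying by -2 gives ∞.

∞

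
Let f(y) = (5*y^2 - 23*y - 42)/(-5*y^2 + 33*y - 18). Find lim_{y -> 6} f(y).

-37/27

At y = 6 both the top and bottom vanish — a removable singularity. Factoring out (y - 6) from each leaves (5*y + 7)/(3 - 5*y), which at y = 6 equals -37/27.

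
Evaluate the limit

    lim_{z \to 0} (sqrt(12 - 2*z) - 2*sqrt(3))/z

A 0/0 form; rationalise with √(12 - 2z) + √12. This collapses the numerator to -2z, leaving -2/(√(12 - 2z) + √12) → -2/(2√12) = -√(3)/6.

-√(3)/6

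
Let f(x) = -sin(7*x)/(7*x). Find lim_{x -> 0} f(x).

-1

Substitution gives 0/0.
Write it as (7/(-7))·sin(7x)/(7x); since sin(u)/u → 1, the limit is -1.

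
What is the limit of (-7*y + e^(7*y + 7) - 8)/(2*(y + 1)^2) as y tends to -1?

Direct substitution gives 0/0.
Apply L'Hôpital: lim (7*e^(7*y + 7) - 7)/(4*y + 4), still 0/0.
After 2 applications of L'Hôpital's rule the quotient is (49*e^(7*y + 7))/(4); substituting y = -1 gives 49/4.

49/4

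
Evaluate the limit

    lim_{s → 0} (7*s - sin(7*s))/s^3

343/6

Direct substitution gives 0/0.
Apply L'Hôpital: lim (7 - 7*cos(7*s))/(3*s^2), still 0/0.
Apply L'Hôpital: lim (49*sin(7*s))/(6*s), still 0/0.
After 3 applications of L'Hôpital's rule the quotient is (343*cos(7*s))/(6); substituting s = 0 gives 343/6.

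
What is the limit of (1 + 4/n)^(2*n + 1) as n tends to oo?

The base → 1 and the exponent → ∞: a 1^∞ form.
Take logarithms: (2n + 1)·ln(1 + 4/n). Since ln(1+u) ~ u for small u, this behaves like (2n)·(4/n) → 8.
So the limit is e^(8).

e^(8)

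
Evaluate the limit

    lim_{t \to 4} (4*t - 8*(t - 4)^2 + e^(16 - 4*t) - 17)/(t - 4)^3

Direct substitution gives 0/0.
Apply L'Hôpital: lim (-16*t - 4*e^(16 - 4*t) + 68)/(3*(t - 4)^2), still 0/0.
Apply L'Hôpital: lim (16*e^(16 - 4*t) - 16)/(6*t - 24), still 0/0.
After 3 applications of L'Hôpital's rule the quotient is (-64*e^(16 - 4*t))/(6); substituting t = 4 gives -32/3.

-32/3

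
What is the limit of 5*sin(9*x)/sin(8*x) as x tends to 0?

45/8

Substitution gives 0/0.
Divide numerator and denominator by x: sin(9x)/x → 9 and sin(8x)/x → 8, so the limit is 5·9/8 = 45/8.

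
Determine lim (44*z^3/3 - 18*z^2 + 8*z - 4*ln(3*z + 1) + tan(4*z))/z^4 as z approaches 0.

81

Substitution gives 0/0 (the numerator vanishes to order 4).
Expand each term to order z^4: the coefficient of z^4 in tan(4z) is 0 and in -4·ln(1 + 3z) is 81.
Lower-order terms cancel with the polynomial part, so the numerator is (81)·z^4 + o(z^4), and the limit is (81)/(1) = 81.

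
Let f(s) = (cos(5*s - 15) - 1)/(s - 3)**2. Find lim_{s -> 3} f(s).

-25/2

Direct substitution gives 0/0.
Apply L'Hôpital: lim (-5*sin(5*s - 15))/(2*s - 6), still 0/0.
After 2 applications of L'Hôpital's rule the quotient is (-25*cos(5*s - 15))/(2); substituting s = 3 gives -25/2.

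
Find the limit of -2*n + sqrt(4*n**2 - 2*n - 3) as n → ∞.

-1/2

An ∞ − ∞ form. Rationalising with the conjugate, the difference becomes (-2n - 3) / (√(4*n^2 - 2*n - 3) + 2n).
For large n the denominator behaves like 2·2n, so the quotient tends to -2/4 = -1/2.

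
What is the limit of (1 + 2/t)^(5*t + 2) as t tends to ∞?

e^(10)

The base → 1 and the exponent → ∞: a 1^∞ form.
Take logarithms: (5t + 2)·ln(1 + 2/t). Since ln(1+u) ~ u for small u, this behaves like (5t)·(2/t) → 10.
So the limit is e^(10).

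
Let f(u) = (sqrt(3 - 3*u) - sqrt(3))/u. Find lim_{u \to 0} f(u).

-√(3)/2

Substitution gives 0/0. Multiply numerator and denominator by the conjugate √(3 - 3u) + √3.
The numerator becomes (3 - 3u) − 3 = -3u, so the expression simplifies to -3/(√(3 - 3u) + √3).
Letting u → 0 gives -3/(2√3) = -√(3)/2.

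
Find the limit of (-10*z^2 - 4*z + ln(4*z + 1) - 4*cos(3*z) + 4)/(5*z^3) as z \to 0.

64/15

Substitution gives 0/0 (the numerator vanishes to order 3).
Expand each term to order z^3: the coefficient of z^3 in -4·cos(3z) is 0 and in ln(1 + 4z) is 64/3.
Lower-order terms cancel with the polynomial part, so the numerator is (64/3)·z^3 + o(z^3), and the limit is (64/3)/(5) = 64/15.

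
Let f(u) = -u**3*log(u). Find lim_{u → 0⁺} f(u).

0

This is a 0·(−∞) form. Rewrite as -1·ln(u) / u^(−3) and apply L'Hôpital:
the derivative quotient is -1·(1/u) / (−3·u^(−4)) = (1/3)·u^3 → 0.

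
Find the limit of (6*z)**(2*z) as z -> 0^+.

Base → 0⁺ and exponent → 0⁺: a 0^0 form.
Take logs: 2z·ln(6z). This is 0·(−∞); rewriting as ln(6z)/(1/(2z)) and applying L'Hôpital gives 0.
Hence the limit is e^0 = 1.

1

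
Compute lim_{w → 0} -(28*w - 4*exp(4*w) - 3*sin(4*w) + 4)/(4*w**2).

8

Substitution gives 0/0 (the numerator vanishes to order 2).
Expand each term to order w^2: the coefficient of w^2 in -4·e^(4w) is -32 and in -3·sin(4w) is 0.
Lower-order terms cancel with the polynomial part, so the numerator is (-32)·w^2 + o(w^2), and the limit is (-32)/(-4) = 8.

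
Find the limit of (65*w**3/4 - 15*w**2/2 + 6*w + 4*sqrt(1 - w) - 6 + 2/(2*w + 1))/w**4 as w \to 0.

1019/32

Substitution gives 0/0 (the numerator vanishes to order 4).
Expand each term to order w^4: the coefficient of w^4 in 4·√(1 - w) is -5/32 and in 2·1/(1 + 2w) is 32.
Lower-order terms cancel with the polynomial part, so the numerator is (1019/32)·w^4 + o(w^4), and the limit is (1019/32)/(1) = 1019/32.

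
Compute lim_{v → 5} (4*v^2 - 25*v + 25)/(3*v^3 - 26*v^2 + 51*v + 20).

Since v = 5 makes numerator and denominator zero, (v - 5) divides both.
Cancelling it gives (4*v - 5)/(3*v^2 - 11*v - 4); now plug in v = 5 to get 15/16.

15/16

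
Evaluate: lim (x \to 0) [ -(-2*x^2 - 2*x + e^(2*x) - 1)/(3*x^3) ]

-4/9

Direct substitution gives 0/0.
Apply L'Hôpital: lim (-4*x + 2*e^(2*x) - 2)/(-9*x^2), still 0/0.
Apply L'Hôpital: lim (4*e^(2*x) - 4)/(-18*x), still 0/0.
After 3 applications of L'Hôpital's rule the quotient is (8*e^(2*x))/(-18); substituting x = 0 gives -4/9.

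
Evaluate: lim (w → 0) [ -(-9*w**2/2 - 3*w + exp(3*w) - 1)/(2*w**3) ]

Direct substitution gives 0/0.
Apply L'Hôpital: lim (-9*w + 3*e^(3*w) - 3)/(-6*w^2), still 0/0.
Apply L'Hôpital: lim (9*e^(3*w) - 9)/(-12*w), still 0/0.
After 3 applications of L'Hôpital's rule the quotient is (27*e^(3*w))/(-12); substituting w = 0 gives -9/4.

-9/4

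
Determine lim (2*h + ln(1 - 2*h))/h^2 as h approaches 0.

Direct substitution gives 0/0.
Apply L'Hôpital: lim (2 - 2/(1 - 2*h))/(2*h), still 0/0.
After 2 applications of L'Hôpital's rule the quotient is (-4/(1 - 2*h)^2)/(2); substituting h = 0 gives -2.

-2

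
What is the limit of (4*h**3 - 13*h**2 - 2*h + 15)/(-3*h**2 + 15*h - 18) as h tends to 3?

-28/3

Direct substitution gives 0/0, so factor. Both numerator and denominator have (h - 3) as a factor.
After cancelling, the expression reduces to (4*h^2 - h - 5)/(6 - 3*h).
Substituting h = 3 gives -28/3.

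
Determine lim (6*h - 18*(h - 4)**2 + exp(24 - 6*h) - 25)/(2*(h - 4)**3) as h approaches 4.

-18

Direct substitution gives 0/0.
Apply L'Hôpital: lim (-36*h - 6*e^(24 - 6*h) + 150)/(6*(h - 4)^2), still 0/0.
Apply L'Hôpital: lim (36*e^(24 - 6*h) - 36)/(12*h - 48), still 0/0.
After 3 applications of L'Hôpital's rule the quotient is (-216*e^(24 - 6*h))/(12); substituting h = 4 gives -18.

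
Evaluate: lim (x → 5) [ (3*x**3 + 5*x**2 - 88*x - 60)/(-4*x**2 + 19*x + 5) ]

At x = 5 both the top and bottom vanish — a removable singularity. Factoring out (x - 5) from each leaves (3*x^2 + 20*x + 12)/(-4*x - 1), which at x = 5 equals -187/21.

-187/21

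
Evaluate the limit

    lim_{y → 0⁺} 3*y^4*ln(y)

This is a 0·(−∞) form. Rewrite as 3·ln(y) / y^(−4) and apply L'Hôpital:
the derivative quotient is 3·(1/y) / (−4·y^(−5)) = (-3/4)·y^4 → 0.

0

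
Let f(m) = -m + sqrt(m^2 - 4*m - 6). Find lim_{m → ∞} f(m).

An ∞ − ∞ form. Rationalising with the conjugate, the difference becomes (-4m - 6) / (√(m^2 - 4*m - 6) + m).
For large m the denominator behaves like 2·m, so the quotient tends to -4/2 = -2.

-2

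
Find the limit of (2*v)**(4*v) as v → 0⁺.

Base → 0⁺ and exponent → 0⁺: a 0^0 form.
Take logs: 4v·ln(2v). This is 0·(−∞); rewriting as ln(2v)/(1/(4v)) and applying L'Hôpital gives 0.
Hence the limit is e^0 = 1.

1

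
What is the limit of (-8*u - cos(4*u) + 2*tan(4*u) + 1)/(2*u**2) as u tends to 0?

Substitution gives 0/0; apply L'Hôpital's rule 2 times.
After differentiating numerator and denominator 2 times the quotient is (16*cos(4*u) + 64*tan(4*u)/cos(4*u)^2)/(4); at u = 0 this is 4.

4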